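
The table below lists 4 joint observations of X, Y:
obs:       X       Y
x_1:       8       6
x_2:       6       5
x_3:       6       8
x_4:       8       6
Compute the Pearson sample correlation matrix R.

Step 1 — column means:
  mean(X) = (8 + 6 + 6 + 8) / 4 = 28/4 = 7
  mean(Y) = (6 + 5 + 8 + 6) / 4 = 25/4 = 6.25

Step 2 — sample variances and covariances s[i,j] = (1/(n-1)) · Σ_k (x_{k,i} - mean_i) · (x_{k,j} - mean_j), with n-1 = 3:
  s[X,X] = ((1)·(1) + (-1)·(-1) + (-1)·(-1) + (1)·(1)) / 3 = 4/3 = 1.3333
  s[X,Y] = ((1)·(-0.25) + (-1)·(-1.25) + (-1)·(1.75) + (1)·(-0.25)) / 3 = -1/3 = -0.3333
  s[Y,Y] = ((-0.25)·(-0.25) + (-1.25)·(-1.25) + (1.75)·(1.75) + (-0.25)·(-0.25)) / 3 = 4.75/3 = 1.5833
  Sample standard deviations s_i = √(s[i,i]):
  s(X) = √(1.3333) = 1.1547
  s(Y) = √(1.5833) = 1.2583

Step 3 — r_{ij} = s_{ij} / (s_i · s_j):
  r[X,X] = 1 (diagonal).
  r[X,Y] = -0.3333 / (1.1547 · 1.2583) = -0.3333 / 1.453 = -0.2294
  r[Y,Y] = 1 (diagonal).

R is symmetric with unit diagonal. Assembling:

R = [[1, -0.2294],
 [-0.2294, 1]]


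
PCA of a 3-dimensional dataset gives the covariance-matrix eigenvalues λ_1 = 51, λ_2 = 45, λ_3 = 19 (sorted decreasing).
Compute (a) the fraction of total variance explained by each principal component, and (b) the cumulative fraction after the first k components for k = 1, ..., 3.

Step 1 — total variance = trace(Sigma) = Σ λ_i = 51 + 45 + 19 = 115.

Step 2 — fraction explained by component i = λ_i / Σ λ:
  PC1: 51/115 = 0.4435
  PC2: 45/115 = 0.3913
  PC3: 19/115 = 0.1652

Step 3 — cumulative fraction after k components = (λ_1 + ... + λ_k) / Σ λ:
  k = 1: 51/115 = 0.4435
  k = 2: (51 + 45)/115 = 96/115 = 0.8348
  k = 3: (51 + 45 + 19)/115 = 115/115 = 1

Summary (fraction, with percent):

explained: PC1 0.4435 (44.35%), PC2 0.3913 (39.13%), PC3 0.1652 (16.52%);  cumulative: 0.4435, 0.8348, 1


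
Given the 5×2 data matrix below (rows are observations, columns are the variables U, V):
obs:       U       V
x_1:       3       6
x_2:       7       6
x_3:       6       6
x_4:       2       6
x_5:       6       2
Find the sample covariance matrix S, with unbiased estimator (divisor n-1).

Step 1 — column means:
  mean(U) = (3 + 7 + 6 + 2 + 6) / 5 = 24/5 = 4.8
  mean(V) = (6 + 6 + 6 + 6 + 2) / 5 = 26/5 = 5.2

Step 2 — sample covariance S[i,j] = (1/(n-1)) · Σ_k (x_{k,i} - mean_i) · (x_{k,j} - mean_j), with n-1 = 4.
  S[U,U] = ((-1.8)·(-1.8) + (2.2)·(2.2) + (1.2)·(1.2) + (-2.8)·(-2.8) + (1.2)·(1.2)) / 4 = 18.8/4 = 4.7
  S[U,V] = ((-1.8)·(0.8) + (2.2)·(0.8) + (1.2)·(0.8) + (-2.8)·(0.8) + (1.2)·(-3.2)) / 4 = -4.8/4 = -1.2
  S[V,V] = ((0.8)·(0.8) + (0.8)·(0.8) + (0.8)·(0.8) + (0.8)·(0.8) + (-3.2)·(-3.2)) / 4 = 12.8/4 = 3.2

S is symmetric (S[j,i] = S[i,j]). Assembling:

S = [[4.7, -1.2],
 [-1.2, 3.2]]


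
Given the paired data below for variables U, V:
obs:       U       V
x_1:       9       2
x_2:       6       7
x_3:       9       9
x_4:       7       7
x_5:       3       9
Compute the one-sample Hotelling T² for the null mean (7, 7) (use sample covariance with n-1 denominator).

Step 1 — sample mean vector:
  mean(U) = (9 + 6 + 9 + 7 + 3) / 5 = 34/5 = 6.8
  mean(V) = (2 + 7 + 9 + 7 + 9) / 5 = 34/5 = 6.8
  x̄ = (6.8, 6.8),  deviation x̄ - mu_0 = (6.8, 6.8) - (7, 7) = (-0.2, -0.2).

Step 2 — sample covariance matrix, S[i,j] = (1/(n-1)) · Σ_k (x_{k,i} - mean_i) · (x_{k,j} - mean_j), divisor n-1 = 4:
  S[U,U] = ((2.2)·(2.2) + (-0.8)·(-0.8) + (2.2)·(2.2) + (0.2)·(0.2) + (-3.8)·(-3.8)) / 4 = 24.8/4 = 6.2
  S[U,V] = ((2.2)·(-4.8) + (-0.8)·(0.2) + (2.2)·(2.2) + (0.2)·(0.2) + (-3.8)·(2.2)) / 4 = -14.2/4 = -3.55
  S[V,V] = ((-4.8)·(-4.8) + (0.2)·(0.2) + (2.2)·(2.2) + (0.2)·(0.2) + (2.2)·(2.2)) / 4 = 32.8/4 = 8.2
  S = [[6.2, -3.55],
 [-3.55, 8.2]].

Step 3 — invert S. det(S) = 6.2·8.2 - (-3.55)² = 38.2375.
  S^{-1} = (1/det) · [[d, -b], [-b, a]] = [[0.2144, 0.0928],
 [0.0928, 0.1621]].

Step 4 — quadratic form (x̄ - mu_0)^T · S^{-1} · (x̄ - mu_0):
  S^{-1} · (x̄ - mu_0) = (-0.0615, -0.051),
  (x̄ - mu_0)^T · [...] = (-0.2)·(-0.0615) + (-0.2)·(-0.051) = 0.0225.

Step 5 — scale by n: T² = 5 · 0.0225 = 0.1125.

T² ≈ 0.1125


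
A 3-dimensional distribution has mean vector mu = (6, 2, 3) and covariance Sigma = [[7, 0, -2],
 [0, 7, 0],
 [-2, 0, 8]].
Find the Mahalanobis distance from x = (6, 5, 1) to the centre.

Step 1 — centre the observation: (x - mu) = (0, 3, -2).

Step 2 — invert Sigma (cofactor / det for 3×3, or solve directly):
  Sigma^{-1} = [[0.1538, 0, 0.0385],
 [0, 0.1429, 0],
 [0.0385, 0, 0.1346]].

Step 3 — form the quadratic (x - mu)^T · Sigma^{-1} · (x - mu):
  Sigma^{-1} · (x - mu) = (-0.0769, 0.4286, -0.2692).
  (x - mu)^T · [Sigma^{-1} · (x - mu)] = (0)·(-0.0769) + (3)·(0.4286) + (-2)·(-0.2692) = 1.8242.

Step 4 — take square root: d = √(1.8242) ≈ 1.3506.

d(x, mu) = √(1.8242) ≈ 1.3506


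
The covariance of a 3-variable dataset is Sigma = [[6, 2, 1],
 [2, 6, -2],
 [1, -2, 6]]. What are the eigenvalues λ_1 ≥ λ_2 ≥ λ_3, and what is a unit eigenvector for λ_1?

Step 1 — characteristic polynomial p(λ) = det(λI - Sigma) = λ³ - tr·λ² + c_1·λ - det, where tr = trace, c_1 = sum of the principal 2×2 minors, det = det(Sigma):
  tr = 6 + 6 + 6 = 18,
  c_1 = (6·6 - (2)²) + (6·6 - (1)²) + (6·6 - (-2)²) = 32 + 35 + 32 = 99,
  det = 6·(6·6 - (-2)²) - (2)·((2)·6 - (-2)·(1)) + (1)·((2)·(-2) - 6·(1)) = 6·(32) - (2)·(14) + (1)·(-10) = 154.
  So p(λ) = λ³ - 18λ² + 99λ - 154.
Step 2 — look for an integer root (rational root theorem: any rational root is an integer divisor of 154). Testing λ = 7:
  p(7) = 343 - 882 + 693 - 154 = 0  ✓
  Dividing out (λ - 7): p(λ) = (λ - 7)(λ² - 11λ + 22).
Step 3 — remaining eigenvalues from the quadratic λ² - 11λ + 22 = 0:
  Δ = 11² - 4·22 = 121 - 88 = 33,  λ = (11 ± √33)/2 = (11 ± 5.7446)/2 ≈ 8.3723 or 2.6277.
  Sorted: λ_1 = 8.3723,  λ_2 = 7,  λ_3 = 2.6277  (check: sum = 18 = tr ✓).

Step 4 — unit eigenvector for λ_1 ≈ 8.3723: v spans the null space of (Sigma - λ_1 I), whose rows are
  r_1 = (-2.3723, 2, 1),  r_2 = (2, -2.3723, -2),  r_3 = (1, -2, -2.3723).
  v is orthogonal to every row, so take v ∝ r_1 × r_2 = ((2)·(-2) - (1)·(-2.3723), (1)·(2) - (-2.3723)·(-2), (-2.3723)·(-2.3723) - (2)·(2)) ≈ (-1.6277, -2.7446, 1.6277).
  Rescale (multiply by -1 so the first nonzero entry is positive): u = (1.6277, 2.7446, -1.6277).
  ||u|| = √((1.6277)² + (2.7446)² + (-1.6277)²) = √(12.8316) ≈ 3.5821,  v_1 = u/||u|| ≈ (0.4544, 0.7662, -0.4544) (||v_1|| = 1).

λ_1 = 8.3723,  λ_2 = 7,  λ_3 = 2.6277;  v_1 ≈ (0.4544, 0.7662, -0.4544)


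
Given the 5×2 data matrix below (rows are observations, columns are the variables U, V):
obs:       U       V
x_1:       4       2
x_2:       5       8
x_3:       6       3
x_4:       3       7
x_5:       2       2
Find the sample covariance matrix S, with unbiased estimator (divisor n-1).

Step 1 — column means:
  mean(U) = (4 + 5 + 6 + 3 + 2) / 5 = 20/5 = 4
  mean(V) = (2 + 8 + 3 + 7 + 2) / 5 = 22/5 = 4.4

Step 2 — sample covariance S[i,j] = (1/(n-1)) · Σ_k (x_{k,i} - mean_i) · (x_{k,j} - mean_j), with n-1 = 4.
  S[U,U] = ((0)·(0) + (1)·(1) + (2)·(2) + (-1)·(-1) + (-2)·(-2)) / 4 = 10/4 = 2.5
  S[U,V] = ((0)·(-2.4) + (1)·(3.6) + (2)·(-1.4) + (-1)·(2.6) + (-2)·(-2.4)) / 4 = 3/4 = 0.75
  S[V,V] = ((-2.4)·(-2.4) + (3.6)·(3.6) + (-1.4)·(-1.4) + (2.6)·(2.6) + (-2.4)·(-2.4)) / 4 = 33.2/4 = 8.3

S is symmetric (S[j,i] = S[i,j]). Assembling:

S = [[2.5, 0.75],
 [0.75, 8.3]]


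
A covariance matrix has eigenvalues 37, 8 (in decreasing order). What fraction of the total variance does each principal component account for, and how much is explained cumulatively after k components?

Step 1 — total variance = trace(Sigma) = Σ λ_i = 37 + 8 = 45.

Step 2 — fraction explained by component i = λ_i / Σ λ:
  PC1: 37/45 = 0.8222
  PC2: 8/45 = 0.1778

Step 3 — cumulative fraction after k components = (λ_1 + ... + λ_k) / Σ λ:
  k = 1: 37/45 = 0.8222
  k = 2: (37 + 8)/45 = 45/45 = 1

Summary (fraction, with percent):

explained: PC1 0.8222 (82.22%), PC2 0.1778 (17.78%);  cumulative: 0.8222, 1


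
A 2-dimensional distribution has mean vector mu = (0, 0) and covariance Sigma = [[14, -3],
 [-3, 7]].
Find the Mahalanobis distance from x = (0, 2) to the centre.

Step 1 — centre the observation: (x - mu) = (0, 2).

Step 2 — invert Sigma. det(Sigma) = 14·7 - (-3)² = 89.
  Sigma^{-1} = (1/det) · [[d, -b], [-b, a]] = [[0.0787, 0.0337],
 [0.0337, 0.1573]].

Step 3 — form the quadratic (x - mu)^T · Sigma^{-1} · (x - mu):
  Sigma^{-1} · (x - mu) = (0.0674, 0.3146).
  (x - mu)^T · [Sigma^{-1} · (x - mu)] = (0)·(0.0674) + (2)·(0.3146) = 0.6292.

Step 4 — take square root: d = √(0.6292) ≈ 0.7932.

d(x, mu) = √(0.6292) ≈ 0.7932


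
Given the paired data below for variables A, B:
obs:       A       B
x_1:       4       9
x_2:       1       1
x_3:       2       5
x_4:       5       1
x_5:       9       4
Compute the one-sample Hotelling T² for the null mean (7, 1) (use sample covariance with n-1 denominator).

Step 1 — sample mean vector:
  mean(A) = (4 + 1 + 2 + 5 + 9) / 5 = 21/5 = 4.2
  mean(B) = (9 + 1 + 5 + 1 + 4) / 5 = 20/5 = 4
  x̄ = (4.2, 4),  deviation x̄ - mu_0 = (4.2, 4) - (7, 1) = (-2.8, 3).

Step 2 — sample covariance matrix, S[i,j] = (1/(n-1)) · Σ_k (x_{k,i} - mean_i) · (x_{k,j} - mean_j), divisor n-1 = 4:
  S[A,A] = ((-0.2)·(-0.2) + (-3.2)·(-3.2) + (-2.2)·(-2.2) + (0.8)·(0.8) + (4.8)·(4.8)) / 4 = 38.8/4 = 9.7
  S[A,B] = ((-0.2)·(5) + (-3.2)·(-3) + (-2.2)·(1) + (0.8)·(-3) + (4.8)·(0)) / 4 = 4/4 = 1
  S[B,B] = ((5)·(5) + (-3)·(-3) + (1)·(1) + (-3)·(-3) + (0)·(0)) / 4 = 44/4 = 11
  S = [[9.7, 1],
 [1, 11]].

Step 3 — invert S. det(S) = 9.7·11 - (1)² = 105.7.
  S^{-1} = (1/det) · [[d, -b], [-b, a]] = [[0.1041, -0.0095],
 [-0.0095, 0.0918]].

Step 4 — quadratic form (x̄ - mu_0)^T · S^{-1} · (x̄ - mu_0):
  S^{-1} · (x̄ - mu_0) = (-0.3198, 0.3018),
  (x̄ - mu_0)^T · [...] = (-2.8)·(-0.3198) + (3)·(0.3018) = 1.8008.

Step 5 — scale by n: T² = 5 · 1.8008 = 9.0038.

T² ≈ 9.0038


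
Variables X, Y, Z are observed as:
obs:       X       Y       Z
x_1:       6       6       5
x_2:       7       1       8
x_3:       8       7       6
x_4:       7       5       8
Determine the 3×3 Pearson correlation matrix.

Step 1 — column means:
  mean(X) = (6 + 7 + 8 + 7) / 4 = 28/4 = 7
  mean(Y) = (6 + 1 + 7 + 5) / 4 = 19/4 = 4.75
  mean(Z) = (5 + 8 + 6 + 8) / 4 = 27/4 = 6.75

Step 2 — sample variances and covariances s[i,j] = (1/(n-1)) · Σ_k (x_{k,i} - mean_i) · (x_{k,j} - mean_j), with n-1 = 3:
  s[X,X] = ((-1)·(-1) + (0)·(0) + (1)·(1) + (0)·(0)) / 3 = 2/3 = 0.6667
  s[X,Y] = ((-1)·(1.25) + (0)·(-3.75) + (1)·(2.25) + (0)·(0.25)) / 3 = 1/3 = 0.3333
  s[X,Z] = ((-1)·(-1.75) + (0)·(1.25) + (1)·(-0.75) + (0)·(1.25)) / 3 = 1/3 = 0.3333
  s[Y,Y] = ((1.25)·(1.25) + (-3.75)·(-3.75) + (2.25)·(2.25) + (0.25)·(0.25)) / 3 = 20.75/3 = 6.9167
  s[Y,Z] = ((1.25)·(-1.75) + (-3.75)·(1.25) + (2.25)·(-0.75) + (0.25)·(1.25)) / 3 = -8.25/3 = -2.75
  s[Z,Z] = ((-1.75)·(-1.75) + (1.25)·(1.25) + (-0.75)·(-0.75) + (1.25)·(1.25)) / 3 = 6.75/3 = 2.25
  Sample standard deviations s_i = √(s[i,i]):
  s(X) = √(0.6667) = 0.8165
  s(Y) = √(6.9167) = 2.63
  s(Z) = √(2.25) = 1.5

Step 3 — r_{ij} = s_{ij} / (s_i · s_j):
  r[X,X] = 1 (diagonal).
  r[X,Y] = 0.3333 / (0.8165 · 2.63) = 0.3333 / 2.1473 = 0.1552
  r[X,Z] = 0.3333 / (0.8165 · 1.5) = 0.3333 / 1.2247 = 0.2722
  r[Y,Y] = 1 (diagonal).
  r[Y,Z] = -2.75 / (2.63 · 1.5) = -2.75 / 3.9449 = -0.6971
  r[Z,Z] = 1 (diagonal).

R is symmetric with unit diagonal. Assembling:

R = [[1, 0.1552, 0.2722],
 [0.1552, 1, -0.6971],
 [0.2722, -0.6971, 1]]


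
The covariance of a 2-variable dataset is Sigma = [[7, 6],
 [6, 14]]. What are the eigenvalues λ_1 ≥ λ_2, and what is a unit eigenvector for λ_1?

Step 1 — characteristic polynomial of 2×2 Sigma:
  det(Sigma - λI) = λ² - trace · λ + det = 0.
  trace = 7 + 14 = 21, det = 7·14 - (6)² = 62.
Step 2 — discriminant:
  Δ = trace² - 4·det = 441 - 248 = 193.
Step 3 — eigenvalues:
  λ = (trace ± √Δ)/2 = (21 ± 13.8924)/2,
  λ_1 = 17.4462,  λ_2 = 3.5538.

Step 4 — unit eigenvector for λ_1: solve (Sigma - λ_1 I)v = 0. First row:
  (7 - 17.4462)·v_x + (6)·v_y = 0, i.e. (-10.4462)·v_x + (6)·v_y = 0,
  so v ∝ (b, λ_1 - a) = (6, 10.4462) = u.
  ||u|| = √((6)² + (10.4462)²) = √(145.1236) ≈ 12.0467,
  v_1 = u/||u|| ≈ (0.4981, 0.8671) (||v_1|| = 1).

λ_1 = 17.4462,  λ_2 = 3.5538;  v_1 ≈ (0.4981, 0.8671)


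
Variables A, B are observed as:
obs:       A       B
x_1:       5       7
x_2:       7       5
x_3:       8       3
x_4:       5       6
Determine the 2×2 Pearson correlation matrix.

Step 1 — column means:
  mean(A) = (5 + 7 + 8 + 5) / 4 = 25/4 = 6.25
  mean(B) = (7 + 5 + 3 + 6) / 4 = 21/4 = 5.25

Step 2 — sample variances and covariances s[i,j] = (1/(n-1)) · Σ_k (x_{k,i} - mean_i) · (x_{k,j} - mean_j), with n-1 = 3:
  s[A,A] = ((-1.25)·(-1.25) + (0.75)·(0.75) + (1.75)·(1.75) + (-1.25)·(-1.25)) / 3 = 6.75/3 = 2.25
  s[A,B] = ((-1.25)·(1.75) + (0.75)·(-0.25) + (1.75)·(-2.25) + (-1.25)·(0.75)) / 3 = -7.25/3 = -2.4167
  s[B,B] = ((1.75)·(1.75) + (-0.25)·(-0.25) + (-2.25)·(-2.25) + (0.75)·(0.75)) / 3 = 8.75/3 = 2.9167
  Sample standard deviations s_i = √(s[i,i]):
  s(A) = √(2.25) = 1.5
  s(B) = √(2.9167) = 1.7078

Step 3 — r_{ij} = s_{ij} / (s_i · s_j):
  r[A,A] = 1 (diagonal).
  r[A,B] = -2.4167 / (1.5 · 1.7078) = -2.4167 / 2.5617 = -0.9434
  r[B,B] = 1 (diagonal).

R is symmetric with unit diagonal. Assembling:

R = [[1, -0.9434],
 [-0.9434, 1]]


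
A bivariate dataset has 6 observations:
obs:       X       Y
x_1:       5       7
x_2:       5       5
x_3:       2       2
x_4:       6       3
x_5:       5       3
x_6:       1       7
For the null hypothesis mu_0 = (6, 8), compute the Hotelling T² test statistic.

Step 1 — sample mean vector:
  mean(X) = (5 + 5 + 2 + 6 + 5 + 1) / 6 = 24/6 = 4
  mean(Y) = (7 + 5 + 2 + 3 + 3 + 7) / 6 = 27/6 = 4.5
  x̄ = (4, 4.5),  deviation x̄ - mu_0 = (4, 4.5) - (6, 8) = (-2, -3.5).

Step 2 — sample covariance matrix, S[i,j] = (1/(n-1)) · Σ_k (x_{k,i} - mean_i) · (x_{k,j} - mean_j), divisor n-1 = 5:
  S[X,X] = ((1)·(1) + (1)·(1) + (-2)·(-2) + (2)·(2) + (1)·(1) + (-3)·(-3)) / 5 = 20/5 = 4
  S[X,Y] = ((1)·(2.5) + (1)·(0.5) + (-2)·(-2.5) + (2)·(-1.5) + (1)·(-1.5) + (-3)·(2.5)) / 5 = -4/5 = -0.8
  S[Y,Y] = ((2.5)·(2.5) + (0.5)·(0.5) + (-2.5)·(-2.5) + (-1.5)·(-1.5) + (-1.5)·(-1.5) + (2.5)·(2.5)) / 5 = 23.5/5 = 4.7
  S = [[4, -0.8],
 [-0.8, 4.7]].

Step 3 — invert S. det(S) = 4·4.7 - (-0.8)² = 18.16.
  S^{-1} = (1/det) · [[d, -b], [-b, a]] = [[0.2588, 0.0441],
 [0.0441, 0.2203]].

Step 4 — quadratic form (x̄ - mu_0)^T · S^{-1} · (x̄ - mu_0):
  S^{-1} · (x̄ - mu_0) = (-0.6718, -0.859),
  (x̄ - mu_0)^T · [...] = (-2)·(-0.6718) + (-3.5)·(-0.859) = 4.3502.

Step 5 — scale by n: T² = 6 · 4.3502 = 26.1013.

T² ≈ 26.1013


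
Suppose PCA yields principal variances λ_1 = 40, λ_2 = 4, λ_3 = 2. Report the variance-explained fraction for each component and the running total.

Step 1 — total variance = trace(Sigma) = Σ λ_i = 40 + 4 + 2 = 46.

Step 2 — fraction explained by component i = λ_i / Σ λ:
  PC1: 40/46 = 0.8696
  PC2: 4/46 = 0.087
  PC3: 2/46 = 0.0435

Step 3 — cumulative fraction after k components = (λ_1 + ... + λ_k) / Σ λ:
  k = 1: 40/46 = 0.8696
  k = 2: (40 + 4)/46 = 44/46 = 0.9565
  k = 3: (40 + 4 + 2)/46 = 46/46 = 1

Summary (fraction, with percent):

explained: PC1 0.8696 (86.96%), PC2 0.087 (8.7%), PC3 0.0435 (4.35%);  cumulative: 0.8696, 0.9565, 1


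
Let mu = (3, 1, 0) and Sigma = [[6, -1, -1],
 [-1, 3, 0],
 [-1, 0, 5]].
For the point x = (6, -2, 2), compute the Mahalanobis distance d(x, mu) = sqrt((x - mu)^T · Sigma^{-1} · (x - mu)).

Step 1 — centre the observation: (x - mu) = (3, -3, 2).

Step 2 — invert Sigma (cofactor / det for 3×3, or solve directly):
  Sigma^{-1} = [[0.1829, 0.061, 0.0366],
 [0.061, 0.3537, 0.0122],
 [0.0366, 0.0122, 0.2073]].

Step 3 — form the quadratic (x - mu)^T · Sigma^{-1} · (x - mu):
  Sigma^{-1} · (x - mu) = (0.439, -0.8537, 0.4878).
  (x - mu)^T · [Sigma^{-1} · (x - mu)] = (3)·(0.439) + (-3)·(-0.8537) + (2)·(0.4878) = 4.8537.

Step 4 — take square root: d = √(4.8537) ≈ 2.2031.

d(x, mu) = √(4.8537) ≈ 2.2031


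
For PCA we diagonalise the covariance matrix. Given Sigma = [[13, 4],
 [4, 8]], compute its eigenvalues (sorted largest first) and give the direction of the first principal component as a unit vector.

Step 1 — characteristic polynomial of 2×2 Sigma:
  det(Sigma - λI) = λ² - trace · λ + det = 0.
  trace = 13 + 8 = 21, det = 13·8 - (4)² = 88.
Step 2 — discriminant:
  Δ = trace² - 4·det = 441 - 352 = 89.
Step 3 — eigenvalues:
  λ = (trace ± √Δ)/2 = (21 ± 9.434)/2,
  λ_1 = 15.217,  λ_2 = 5.783.

Step 4 — unit eigenvector for λ_1: solve (Sigma - λ_1 I)v = 0. First row:
  (13 - 15.217)·v_x + (4)·v_y = 0, i.e. (-2.217)·v_x + (4)·v_y = 0,
  so v ∝ (b, λ_1 - a) = (4, 2.217) = u.
  ||u|| = √((4)² + (2.217)²) = √(20.915) ≈ 4.5733,
  v_1 = u/||u|| ≈ (0.8746, 0.4848) (||v_1|| = 1).

λ_1 = 15.217,  λ_2 = 5.783;  v_1 ≈ (0.8746, 0.4848)


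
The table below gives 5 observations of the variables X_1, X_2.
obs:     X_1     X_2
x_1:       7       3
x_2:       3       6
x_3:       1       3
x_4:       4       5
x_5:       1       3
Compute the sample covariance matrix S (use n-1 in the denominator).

Step 1 — column means:
  mean(X_1) = (7 + 3 + 1 + 4 + 1) / 5 = 16/5 = 3.2
  mean(X_2) = (3 + 6 + 3 + 5 + 3) / 5 = 20/5 = 4

Step 2 — sample covariance S[i,j] = (1/(n-1)) · Σ_k (x_{k,i} - mean_i) · (x_{k,j} - mean_j), with n-1 = 4.
  S[X_1,X_1] = ((3.8)·(3.8) + (-0.2)·(-0.2) + (-2.2)·(-2.2) + (0.8)·(0.8) + (-2.2)·(-2.2)) / 4 = 24.8/4 = 6.2
  S[X_1,X_2] = ((3.8)·(-1) + (-0.2)·(2) + (-2.2)·(-1) + (0.8)·(1) + (-2.2)·(-1)) / 4 = 1/4 = 0.25
  S[X_2,X_2] = ((-1)·(-1) + (2)·(2) + (-1)·(-1) + (1)·(1) + (-1)·(-1)) / 4 = 8/4 = 2

S is symmetric (S[j,i] = S[i,j]). Assembling:

S = [[6.2, 0.25],
 [0.25, 2]]


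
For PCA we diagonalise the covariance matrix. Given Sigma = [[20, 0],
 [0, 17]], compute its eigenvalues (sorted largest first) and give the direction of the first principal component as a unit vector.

Step 1 — characteristic polynomial of 2×2 Sigma:
  det(Sigma - λI) = λ² - trace · λ + det = 0.
  trace = 20 + 17 = 37, det = 20·17 - (0)² = 340.
Step 2 — discriminant:
  Δ = trace² - 4·det = 1369 - 1360 = 9.
Step 3 — eigenvalues:
  λ = (trace ± √Δ)/2 = (37 ± 3)/2,
  λ_1 = 20,  λ_2 = 17.

Step 4 — unit eigenvector for λ_1: Sigma is diagonal, so its eigenvectors are the coordinate axes. λ_1 = 20 is the diagonal entry on the first coordinate axis, hence
  v_1 = (1, 0) (||v_1|| = 1).

λ_1 = 20,  λ_2 = 17;  v_1 ≈ (1, 0)


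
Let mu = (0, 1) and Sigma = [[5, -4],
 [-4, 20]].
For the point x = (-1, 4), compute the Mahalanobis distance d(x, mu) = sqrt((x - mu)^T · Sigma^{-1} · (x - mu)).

Step 1 — centre the observation: (x - mu) = (-1, 3).

Step 2 — invert Sigma. det(Sigma) = 5·20 - (-4)² = 84.
  Sigma^{-1} = (1/det) · [[d, -b], [-b, a]] = [[0.2381, 0.0476],
 [0.0476, 0.0595]].

Step 3 — form the quadratic (x - mu)^T · Sigma^{-1} · (x - mu):
  Sigma^{-1} · (x - mu) = (-0.0952, 0.131).
  (x - mu)^T · [Sigma^{-1} · (x - mu)] = (-1)·(-0.0952) + (3)·(0.131) = 0.4881.

Step 4 — take square root: d = √(0.4881) ≈ 0.6986.

d(x, mu) = √(0.4881) ≈ 0.6986


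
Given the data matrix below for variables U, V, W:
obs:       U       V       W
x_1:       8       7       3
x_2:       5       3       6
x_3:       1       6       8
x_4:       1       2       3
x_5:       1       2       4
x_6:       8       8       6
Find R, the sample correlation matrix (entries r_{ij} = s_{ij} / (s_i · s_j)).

Step 1 — column means:
  mean(U) = (8 + 5 + 1 + 1 + 1 + 8) / 6 = 24/6 = 4
  mean(V) = (7 + 3 + 6 + 2 + 2 + 8) / 6 = 28/6 = 4.6667
  mean(W) = (3 + 6 + 8 + 3 + 4 + 6) / 6 = 30/6 = 5

Step 2 — sample variances and covariances s[i,j] = (1/(n-1)) · Σ_k (x_{k,i} - mean_i) · (x_{k,j} - mean_j), with n-1 = 5:
  s[U,U] = ((4)·(4) + (1)·(1) + (-3)·(-3) + (-3)·(-3) + (-3)·(-3) + (4)·(4)) / 5 = 60/5 = 12
  s[U,V] = ((4)·(2.3333) + (1)·(-1.6667) + (-3)·(1.3333) + (-3)·(-2.6667) + (-3)·(-2.6667) + (4)·(3.3333)) / 5 = 33/5 = 6.6
  s[U,W] = ((4)·(-2) + (1)·(1) + (-3)·(3) + (-3)·(-2) + (-3)·(-1) + (4)·(1)) / 5 = -3/5 = -0.6
  s[V,V] = ((2.3333)·(2.3333) + (-1.6667)·(-1.6667) + (1.3333)·(1.3333) + (-2.6667)·(-2.6667) + (-2.6667)·(-2.6667) + (3.3333)·(3.3333)) / 5 = 35.3333/5 = 7.0667
  s[V,W] = ((2.3333)·(-2) + (-1.6667)·(1) + (1.3333)·(3) + (-2.6667)·(-2) + (-2.6667)·(-1) + (3.3333)·(1)) / 5 = 9/5 = 1.8
  s[W,W] = ((-2)·(-2) + (1)·(1) + (3)·(3) + (-2)·(-2) + (-1)·(-1) + (1)·(1)) / 5 = 20/5 = 4
  Sample standard deviations s_i = √(s[i,i]):
  s(U) = √(12) = 3.4641
  s(V) = √(7.0667) = 2.6583
  s(W) = √(4) = 2

Step 3 — r_{ij} = s_{ij} / (s_i · s_j):
  r[U,U] = 1 (diagonal).
  r[U,V] = 6.6 / (3.4641 · 2.6583) = 6.6 / 9.2087 = 0.7167
  r[U,W] = -0.6 / (3.4641 · 2) = -0.6 / 6.9282 = -0.0866
  r[V,V] = 1 (diagonal).
  r[V,W] = 1.8 / (2.6583 · 2) = 1.8 / 5.3166 = 0.3386
  r[W,W] = 1 (diagonal).

R is symmetric with unit diagonal. Assembling:

R = [[1, 0.7167, -0.0866],
 [0.7167, 1, 0.3386],
 [-0.0866, 0.3386, 1]]


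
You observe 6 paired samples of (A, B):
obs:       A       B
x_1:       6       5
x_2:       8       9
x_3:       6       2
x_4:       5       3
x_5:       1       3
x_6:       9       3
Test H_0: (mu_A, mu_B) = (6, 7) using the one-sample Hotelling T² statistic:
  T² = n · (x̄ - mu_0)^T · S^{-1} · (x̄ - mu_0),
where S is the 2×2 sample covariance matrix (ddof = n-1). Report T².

Step 1 — sample mean vector:
  mean(A) = (6 + 8 + 6 + 5 + 1 + 9) / 6 = 35/6 = 5.8333
  mean(B) = (5 + 9 + 2 + 3 + 3 + 3) / 6 = 25/6 = 4.1667
  x̄ = (5.8333, 4.1667),  deviation x̄ - mu_0 = (5.8333, 4.1667) - (6, 7) = (-0.1667, -2.8333).

Step 2 — sample covariance matrix, S[i,j] = (1/(n-1)) · Σ_k (x_{k,i} - mean_i) · (x_{k,j} - mean_j), divisor n-1 = 5:
  S[A,A] = ((0.1667)·(0.1667) + (2.1667)·(2.1667) + (0.1667)·(0.1667) + (-0.8333)·(-0.8333) + (-4.8333)·(-4.8333) + (3.1667)·(3.1667)) / 5 = 38.8333/5 = 7.7667
  S[A,B] = ((0.1667)·(0.8333) + (2.1667)·(4.8333) + (0.1667)·(-2.1667) + (-0.8333)·(-1.1667) + (-4.8333)·(-1.1667) + (3.1667)·(-1.1667)) / 5 = 13.1667/5 = 2.6333
  S[B,B] = ((0.8333)·(0.8333) + (4.8333)·(4.8333) + (-2.1667)·(-2.1667) + (-1.1667)·(-1.1667) + (-1.1667)·(-1.1667) + (-1.1667)·(-1.1667)) / 5 = 32.8333/5 = 6.5667
  S = [[7.7667, 2.6333],
 [2.6333, 6.5667]].

Step 3 — invert S. det(S) = 7.7667·6.5667 - (2.6333)² = 44.0667.
  S^{-1} = (1/det) · [[d, -b], [-b, a]] = [[0.149, -0.0598],
 [-0.0598, 0.1762]].

Step 4 — quadratic form (x̄ - mu_0)^T · S^{-1} · (x̄ - mu_0):
  S^{-1} · (x̄ - mu_0) = (0.1445, -0.4894),
  (x̄ - mu_0)^T · [...] = (-0.1667)·(0.1445) + (-2.8333)·(-0.4894) = 1.3626.

Step 5 — scale by n: T² = 6 · 1.3626 = 8.1755.

T² ≈ 8.1755


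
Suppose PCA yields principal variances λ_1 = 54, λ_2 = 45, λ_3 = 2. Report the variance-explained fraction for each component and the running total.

Step 1 — total variance = trace(Sigma) = Σ λ_i = 54 + 45 + 2 = 101.

Step 2 — fraction explained by component i = λ_i / Σ λ:
  PC1: 54/101 = 0.5347
  PC2: 45/101 = 0.4455
  PC3: 2/101 = 0.0198

Step 3 — cumulative fraction after k components = (λ_1 + ... + λ_k) / Σ λ:
  k = 1: 54/101 = 0.5347
  k = 2: (54 + 45)/101 = 99/101 = 0.9802
  k = 3: (54 + 45 + 2)/101 = 101/101 = 1

Summary (fraction, with percent):

explained: PC1 0.5347 (53.47%), PC2 0.4455 (44.55%), PC3 0.0198 (1.98%);  cumulative: 0.5347, 0.9802, 1


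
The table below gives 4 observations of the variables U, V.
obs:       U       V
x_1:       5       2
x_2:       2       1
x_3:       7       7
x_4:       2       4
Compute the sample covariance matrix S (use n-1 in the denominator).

Step 1 — column means:
  mean(U) = (5 + 2 + 7 + 2) / 4 = 16/4 = 4
  mean(V) = (2 + 1 + 7 + 4) / 4 = 14/4 = 3.5

Step 2 — sample covariance S[i,j] = (1/(n-1)) · Σ_k (x_{k,i} - mean_i) · (x_{k,j} - mean_j), with n-1 = 3.
  S[U,U] = ((1)·(1) + (-2)·(-2) + (3)·(3) + (-2)·(-2)) / 3 = 18/3 = 6
  S[U,V] = ((1)·(-1.5) + (-2)·(-2.5) + (3)·(3.5) + (-2)·(0.5)) / 3 = 13/3 = 4.3333
  S[V,V] = ((-1.5)·(-1.5) + (-2.5)·(-2.5) + (3.5)·(3.5) + (0.5)·(0.5)) / 3 = 21/3 = 7

S is symmetric (S[j,i] = S[i,j]). Assembling:

S = [[6, 4.3333],
 [4.3333, 7]]


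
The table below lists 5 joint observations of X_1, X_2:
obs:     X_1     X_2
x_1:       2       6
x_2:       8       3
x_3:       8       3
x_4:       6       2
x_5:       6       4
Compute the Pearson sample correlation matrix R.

Step 1 — column means:
  mean(X_1) = (2 + 8 + 8 + 6 + 6) / 5 = 30/5 = 6
  mean(X_2) = (6 + 3 + 3 + 2 + 4) / 5 = 18/5 = 3.6

Step 2 — sample variances and covariances s[i,j] = (1/(n-1)) · Σ_k (x_{k,i} - mean_i) · (x_{k,j} - mean_j), with n-1 = 4:
  s[X_1,X_1] = ((-4)·(-4) + (2)·(2) + (2)·(2) + (0)·(0) + (0)·(0)) / 4 = 24/4 = 6
  s[X_1,X_2] = ((-4)·(2.4) + (2)·(-0.6) + (2)·(-0.6) + (0)·(-1.6) + (0)·(0.4)) / 4 = -12/4 = -3
  s[X_2,X_2] = ((2.4)·(2.4) + (-0.6)·(-0.6) + (-0.6)·(-0.6) + (-1.6)·(-1.6) + (0.4)·(0.4)) / 4 = 9.2/4 = 2.3
  Sample standard deviations s_i = √(s[i,i]):
  s(X_1) = √(6) = 2.4495
  s(X_2) = √(2.3) = 1.5166

Step 3 — r_{ij} = s_{ij} / (s_i · s_j):
  r[X_1,X_1] = 1 (diagonal).
  r[X_1,X_2] = -3 / (2.4495 · 1.5166) = -3 / 3.7148 = -0.8076
  r[X_2,X_2] = 1 (diagonal).

R is symmetric with unit diagonal. Assembling:

R = [[1, -0.8076],
 [-0.8076, 1]]


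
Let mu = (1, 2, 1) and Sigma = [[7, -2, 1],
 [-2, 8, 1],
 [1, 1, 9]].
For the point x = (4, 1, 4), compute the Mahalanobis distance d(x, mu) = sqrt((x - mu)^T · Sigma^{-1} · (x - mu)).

Step 1 — centre the observation: (x - mu) = (3, -1, 3).

Step 2 — invert Sigma (cofactor / det for 3×3, or solve directly):
  Sigma^{-1} = [[0.1581, 0.0423, -0.0223],
 [0.0423, 0.1381, -0.02],
 [-0.0223, -0.02, 0.1158]].

Step 3 — form the quadratic (x - mu)^T · Sigma^{-1} · (x - mu):
  Sigma^{-1} · (x - mu) = (0.3653, -0.0713, 0.3007).
  (x - mu)^T · [Sigma^{-1} · (x - mu)] = (3)·(0.3653) + (-1)·(-0.0713) + (3)·(0.3007) = 2.069.

Step 4 — take square root: d = √(2.069) ≈ 1.4384.

d(x, mu) = √(2.069) ≈ 1.4384


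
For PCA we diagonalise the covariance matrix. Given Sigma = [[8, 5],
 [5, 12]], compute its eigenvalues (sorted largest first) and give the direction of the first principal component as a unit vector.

Step 1 — characteristic polynomial of 2×2 Sigma:
  det(Sigma - λI) = λ² - trace · λ + det = 0.
  trace = 8 + 12 = 20, det = 8·12 - (5)² = 71.
Step 2 — discriminant:
  Δ = trace² - 4·det = 400 - 284 = 116.
Step 3 — eigenvalues:
  λ = (trace ± √Δ)/2 = (20 ± 10.7703)/2,
  λ_1 = 15.3852,  λ_2 = 4.6148.

Step 4 — unit eigenvector for λ_1: solve (Sigma - λ_1 I)v = 0. First row:
  (8 - 15.3852)·v_x + (5)·v_y = 0, i.e. (-7.3852)·v_x + (5)·v_y = 0,
  so v ∝ (b, λ_1 - a) = (5, 7.3852) = u.
  ||u|| = √((5)² + (7.3852)²) = √(79.5407) ≈ 8.9186,
  v_1 = u/||u|| ≈ (0.5606, 0.8281) (||v_1|| = 1).

λ_1 = 15.3852,  λ_2 = 4.6148;  v_1 ≈ (0.5606, 0.8281)


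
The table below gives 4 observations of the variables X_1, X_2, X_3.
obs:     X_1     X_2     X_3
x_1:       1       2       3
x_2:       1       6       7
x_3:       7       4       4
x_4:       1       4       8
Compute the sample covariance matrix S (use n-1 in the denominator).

Step 1 — column means:
  mean(X_1) = (1 + 1 + 7 + 1) / 4 = 10/4 = 2.5
  mean(X_2) = (2 + 6 + 4 + 4) / 4 = 16/4 = 4
  mean(X_3) = (3 + 7 + 4 + 8) / 4 = 22/4 = 5.5

Step 2 — sample covariance S[i,j] = (1/(n-1)) · Σ_k (x_{k,i} - mean_i) · (x_{k,j} - mean_j), with n-1 = 3.
  S[X_1,X_1] = ((-1.5)·(-1.5) + (-1.5)·(-1.5) + (4.5)·(4.5) + (-1.5)·(-1.5)) / 3 = 27/3 = 9
  S[X_1,X_2] = ((-1.5)·(-2) + (-1.5)·(2) + (4.5)·(0) + (-1.5)·(0)) / 3 = 0/3 = 0
  S[X_1,X_3] = ((-1.5)·(-2.5) + (-1.5)·(1.5) + (4.5)·(-1.5) + (-1.5)·(2.5)) / 3 = -9/3 = -3
  S[X_2,X_2] = ((-2)·(-2) + (2)·(2) + (0)·(0) + (0)·(0)) / 3 = 8/3 = 2.6667
  S[X_2,X_3] = ((-2)·(-2.5) + (2)·(1.5) + (0)·(-1.5) + (0)·(2.5)) / 3 = 8/3 = 2.6667
  S[X_3,X_3] = ((-2.5)·(-2.5) + (1.5)·(1.5) + (-1.5)·(-1.5) + (2.5)·(2.5)) / 3 = 17/3 = 5.6667

S is symmetric (S[j,i] = S[i,j]). Assembling:

S = [[9, 0, -3],
 [0, 2.6667, 2.6667],
 [-3, 2.6667, 5.6667]]


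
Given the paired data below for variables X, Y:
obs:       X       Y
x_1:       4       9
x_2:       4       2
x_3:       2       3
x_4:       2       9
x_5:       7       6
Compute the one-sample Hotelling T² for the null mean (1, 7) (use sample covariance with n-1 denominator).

Step 1 — sample mean vector:
  mean(X) = (4 + 4 + 2 + 2 + 7) / 5 = 19/5 = 3.8
  mean(Y) = (9 + 2 + 3 + 9 + 6) / 5 = 29/5 = 5.8
  x̄ = (3.8, 5.8),  deviation x̄ - mu_0 = (3.8, 5.8) - (1, 7) = (2.8, -1.2).

Step 2 — sample covariance matrix, S[i,j] = (1/(n-1)) · Σ_k (x_{k,i} - mean_i) · (x_{k,j} - mean_j), divisor n-1 = 4:
  S[X,X] = ((0.2)·(0.2) + (0.2)·(0.2) + (-1.8)·(-1.8) + (-1.8)·(-1.8) + (3.2)·(3.2)) / 4 = 16.8/4 = 4.2
  S[X,Y] = ((0.2)·(3.2) + (0.2)·(-3.8) + (-1.8)·(-2.8) + (-1.8)·(3.2) + (3.2)·(0.2)) / 4 = -0.2/4 = -0.05
  S[Y,Y] = ((3.2)·(3.2) + (-3.8)·(-3.8) + (-2.8)·(-2.8) + (3.2)·(3.2) + (0.2)·(0.2)) / 4 = 42.8/4 = 10.7
  S = [[4.2, -0.05],
 [-0.05, 10.7]].

Step 3 — invert S. det(S) = 4.2·10.7 - (-0.05)² = 44.9375.
  S^{-1} = (1/det) · [[d, -b], [-b, a]] = [[0.2381, 0.0011],
 [0.0011, 0.0935]].

Step 4 — quadratic form (x̄ - mu_0)^T · S^{-1} · (x̄ - mu_0):
  S^{-1} · (x̄ - mu_0) = (0.6654, -0.109),
  (x̄ - mu_0)^T · [...] = (2.8)·(0.6654) + (-1.2)·(-0.109) = 1.9939.

Step 5 — scale by n: T² = 5 · 1.9939 = 9.9694.

T² ≈ 9.9694


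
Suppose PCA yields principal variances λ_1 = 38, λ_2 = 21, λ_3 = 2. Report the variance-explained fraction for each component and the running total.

Step 1 — total variance = trace(Sigma) = Σ λ_i = 38 + 21 + 2 = 61.

Step 2 — fraction explained by component i = λ_i / Σ λ:
  PC1: 38/61 = 0.623
  PC2: 21/61 = 0.3443
  PC3: 2/61 = 0.0328

Step 3 — cumulative fraction after k components = (λ_1 + ... + λ_k) / Σ λ:
  k = 1: 38/61 = 0.623
  k = 2: (38 + 21)/61 = 59/61 = 0.9672
  k = 3: (38 + 21 + 2)/61 = 61/61 = 1

Summary (fraction, with percent):

explained: PC1 0.623 (62.3%), PC2 0.3443 (34.43%), PC3 0.0328 (3.28%);  cumulative: 0.623, 0.9672, 1


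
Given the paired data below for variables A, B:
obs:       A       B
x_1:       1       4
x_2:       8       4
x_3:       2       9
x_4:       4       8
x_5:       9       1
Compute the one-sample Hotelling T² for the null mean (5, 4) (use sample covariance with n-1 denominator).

Step 1 — sample mean vector:
  mean(A) = (1 + 8 + 2 + 4 + 9) / 5 = 24/5 = 4.8
  mean(B) = (4 + 4 + 9 + 8 + 1) / 5 = 26/5 = 5.2
  x̄ = (4.8, 5.2),  deviation x̄ - mu_0 = (4.8, 5.2) - (5, 4) = (-0.2, 1.2).

Step 2 — sample covariance matrix, S[i,j] = (1/(n-1)) · Σ_k (x_{k,i} - mean_i) · (x_{k,j} - mean_j), divisor n-1 = 4:
  S[A,A] = ((-3.8)·(-3.8) + (3.2)·(3.2) + (-2.8)·(-2.8) + (-0.8)·(-0.8) + (4.2)·(4.2)) / 4 = 50.8/4 = 12.7
  S[A,B] = ((-3.8)·(-1.2) + (3.2)·(-1.2) + (-2.8)·(3.8) + (-0.8)·(2.8) + (4.2)·(-4.2)) / 4 = -29.8/4 = -7.45
  S[B,B] = ((-1.2)·(-1.2) + (-1.2)·(-1.2) + (3.8)·(3.8) + (2.8)·(2.8) + (-4.2)·(-4.2)) / 4 = 42.8/4 = 10.7
  S = [[12.7, -7.45],
 [-7.45, 10.7]].

Step 3 — invert S. det(S) = 12.7·10.7 - (-7.45)² = 80.3875.
  S^{-1} = (1/det) · [[d, -b], [-b, a]] = [[0.1331, 0.0927],
 [0.0927, 0.158]].

Step 4 — quadratic form (x̄ - mu_0)^T · S^{-1} · (x̄ - mu_0):
  S^{-1} · (x̄ - mu_0) = (0.0846, 0.171),
  (x̄ - mu_0)^T · [...] = (-0.2)·(0.0846) + (1.2)·(0.171) = 0.1883.

Step 5 — scale by n: T² = 5 · 0.1883 = 0.9417.

T² ≈ 0.9417


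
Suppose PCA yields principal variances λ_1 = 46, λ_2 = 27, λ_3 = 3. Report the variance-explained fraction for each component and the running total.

Step 1 — total variance = trace(Sigma) = Σ λ_i = 46 + 27 + 3 = 76.

Step 2 — fraction explained by component i = λ_i / Σ λ:
  PC1: 46/76 = 0.6053
  PC2: 27/76 = 0.3553
  PC3: 3/76 = 0.0395

Step 3 — cumulative fraction after k components = (λ_1 + ... + λ_k) / Σ λ:
  k = 1: 46/76 = 0.6053
  k = 2: (46 + 27)/76 = 73/76 = 0.9605
  k = 3: (46 + 27 + 3)/76 = 76/76 = 1

Summary (fraction, with percent):

explained: PC1 0.6053 (60.53%), PC2 0.3553 (35.53%), PC3 0.0395 (3.95%);  cumulative: 0.6053, 0.9605, 1


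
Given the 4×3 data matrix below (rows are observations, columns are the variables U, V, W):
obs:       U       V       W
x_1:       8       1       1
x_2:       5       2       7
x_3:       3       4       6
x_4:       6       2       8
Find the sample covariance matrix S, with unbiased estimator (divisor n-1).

Step 1 — column means:
  mean(U) = (8 + 5 + 3 + 6) / 4 = 22/4 = 5.5
  mean(V) = (1 + 2 + 4 + 2) / 4 = 9/4 = 2.25
  mean(W) = (1 + 7 + 6 + 8) / 4 = 22/4 = 5.5

Step 2 — sample covariance S[i,j] = (1/(n-1)) · Σ_k (x_{k,i} - mean_i) · (x_{k,j} - mean_j), with n-1 = 3.
  S[U,U] = ((2.5)·(2.5) + (-0.5)·(-0.5) + (-2.5)·(-2.5) + (0.5)·(0.5)) / 3 = 13/3 = 4.3333
  S[U,V] = ((2.5)·(-1.25) + (-0.5)·(-0.25) + (-2.5)·(1.75) + (0.5)·(-0.25)) / 3 = -7.5/3 = -2.5
  S[U,W] = ((2.5)·(-4.5) + (-0.5)·(1.5) + (-2.5)·(0.5) + (0.5)·(2.5)) / 3 = -12/3 = -4
  S[V,V] = ((-1.25)·(-1.25) + (-0.25)·(-0.25) + (1.75)·(1.75) + (-0.25)·(-0.25)) / 3 = 4.75/3 = 1.5833
  S[V,W] = ((-1.25)·(-4.5) + (-0.25)·(1.5) + (1.75)·(0.5) + (-0.25)·(2.5)) / 3 = 5.5/3 = 1.8333
  S[W,W] = ((-4.5)·(-4.5) + (1.5)·(1.5) + (0.5)·(0.5) + (2.5)·(2.5)) / 3 = 29/3 = 9.6667

S is symmetric (S[j,i] = S[i,j]). Assembling:

S = [[4.3333, -2.5, -4],
 [-2.5, 1.5833, 1.8333],
 [-4, 1.8333, 9.6667]]


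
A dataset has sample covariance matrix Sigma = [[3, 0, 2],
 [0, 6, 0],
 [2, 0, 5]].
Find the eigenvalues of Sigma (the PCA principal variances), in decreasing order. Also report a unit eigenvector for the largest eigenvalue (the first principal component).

Step 1 — characteristic polynomial p(λ) = det(λI - Sigma) = λ³ - tr·λ² + c_1·λ - det, where tr = trace, c_1 = sum of the principal 2×2 minors, det = det(Sigma):
  tr = 3 + 6 + 5 = 14,
  c_1 = (3·6 - (0)²) + (3·5 - (2)²) + (6·5 - (0)²) = 18 + 11 + 30 = 59,
  det = 3·(6·5 - (0)²) - (0)·((0)·5 - (0)·(2)) + (2)·((0)·(0) - 6·(2)) = 3·(30) - (0)·(0) + (2)·(-12) = 66.
  So p(λ) = λ³ - 14λ² + 59λ - 66.
Step 2 — look for an integer root (rational root theorem: any rational root is an integer divisor of 66). Testing λ = 6:
  p(6) = 216 - 504 + 354 - 66 = 0  ✓
  Dividing out (λ - 6): p(λ) = (λ - 6)(λ² - 8λ + 11).
Step 3 — remaining eigenvalues from the quadratic λ² - 8λ + 11 = 0:
  Δ = 8² - 4·11 = 64 - 44 = 20,  λ = (8 ± √20)/2 = (8 ± 4.4721)/2 ≈ 6.2361 or 1.7639.
  Sorted: λ_1 = 6.2361,  λ_2 = 6,  λ_3 = 1.7639  (check: sum = 14 = tr ✓).

Step 4 — unit eigenvector for λ_1 ≈ 6.2361: v spans the null space of (Sigma - λ_1 I), whose rows are
  r_1 = (-3.2361, 0, 2),  r_2 = (0, -0.2361, 0),  r_3 = (2, 0, -1.2361).
  v is orthogonal to every row, so take v ∝ r_1 × r_2 = ((0)·(0) - (2)·(-0.2361), (2)·(0) - (-3.2361)·(0), (-3.2361)·(-0.2361) - (0)·(0)) ≈ (0.4721, 0, 0.7639).
  Let u = (0.4721, 0, 0.7639).
  ||u|| = √((0.4721)² + (0)² + (0.7639)²) = √(0.8065) ≈ 0.8981,  v_1 = u/||u|| ≈ (0.5257, 0, 0.8507) (||v_1|| = 1).

λ_1 = 6.2361,  λ_2 = 6,  λ_3 = 1.7639;  v_1 ≈ (0.5257, 0, 0.8507)


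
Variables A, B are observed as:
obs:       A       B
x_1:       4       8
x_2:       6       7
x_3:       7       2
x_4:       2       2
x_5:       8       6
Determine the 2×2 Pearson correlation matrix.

Step 1 — column means:
  mean(A) = (4 + 6 + 7 + 2 + 8) / 5 = 27/5 = 5.4
  mean(B) = (8 + 7 + 2 + 2 + 6) / 5 = 25/5 = 5

Step 2 — sample variances and covariances s[i,j] = (1/(n-1)) · Σ_k (x_{k,i} - mean_i) · (x_{k,j} - mean_j), with n-1 = 4:
  s[A,A] = ((-1.4)·(-1.4) + (0.6)·(0.6) + (1.6)·(1.6) + (-3.4)·(-3.4) + (2.6)·(2.6)) / 4 = 23.2/4 = 5.8
  s[A,B] = ((-1.4)·(3) + (0.6)·(2) + (1.6)·(-3) + (-3.4)·(-3) + (2.6)·(1)) / 4 = 5/4 = 1.25
  s[B,B] = ((3)·(3) + (2)·(2) + (-3)·(-3) + (-3)·(-3) + (1)·(1)) / 4 = 32/4 = 8
  Sample standard deviations s_i = √(s[i,i]):
  s(A) = √(5.8) = 2.4083
  s(B) = √(8) = 2.8284

Step 3 — r_{ij} = s_{ij} / (s_i · s_j):
  r[A,A] = 1 (diagonal).
  r[A,B] = 1.25 / (2.4083 · 2.8284) = 1.25 / 6.8118 = 0.1835
  r[B,B] = 1 (diagonal).

R is symmetric with unit diagonal. Assembling:

R = [[1, 0.1835],
 [0.1835, 1]]


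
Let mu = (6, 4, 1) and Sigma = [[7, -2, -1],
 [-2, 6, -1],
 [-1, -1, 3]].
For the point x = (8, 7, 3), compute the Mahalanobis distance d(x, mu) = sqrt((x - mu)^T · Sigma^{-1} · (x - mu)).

Step 1 — centre the observation: (x - mu) = (2, 3, 2).

Step 2 — invert Sigma (cofactor / det for 3×3, or solve directly):
  Sigma^{-1} = [[0.1753, 0.0722, 0.0825],
 [0.0722, 0.2062, 0.0928],
 [0.0825, 0.0928, 0.3918]].

Step 3 — form the quadratic (x - mu)^T · Sigma^{-1} · (x - mu):
  Sigma^{-1} · (x - mu) = (0.732, 0.9485, 1.2268).
  (x - mu)^T · [Sigma^{-1} · (x - mu)] = (2)·(0.732) + (3)·(0.9485) + (2)·(1.2268) = 6.7629.

Step 4 — take square root: d = √(6.7629) ≈ 2.6006.

d(x, mu) = √(6.7629) ≈ 2.6006


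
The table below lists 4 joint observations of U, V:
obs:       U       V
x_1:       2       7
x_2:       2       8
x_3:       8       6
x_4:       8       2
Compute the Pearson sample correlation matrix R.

Step 1 — column means:
  mean(U) = (2 + 2 + 8 + 8) / 4 = 20/4 = 5
  mean(V) = (7 + 8 + 6 + 2) / 4 = 23/4 = 5.75

Step 2 — sample variances and covariances s[i,j] = (1/(n-1)) · Σ_k (x_{k,i} - mean_i) · (x_{k,j} - mean_j), with n-1 = 3:
  s[U,U] = ((-3)·(-3) + (-3)·(-3) + (3)·(3) + (3)·(3)) / 3 = 36/3 = 12
  s[U,V] = ((-3)·(1.25) + (-3)·(2.25) + (3)·(0.25) + (3)·(-3.75)) / 3 = -21/3 = -7
  s[V,V] = ((1.25)·(1.25) + (2.25)·(2.25) + (0.25)·(0.25) + (-3.75)·(-3.75)) / 3 = 20.75/3 = 6.9167
  Sample standard deviations s_i = √(s[i,i]):
  s(U) = √(12) = 3.4641
  s(V) = √(6.9167) = 2.63

Step 3 — r_{ij} = s_{ij} / (s_i · s_j):
  r[U,U] = 1 (diagonal).
  r[U,V] = -7 / (3.4641 · 2.63) = -7 / 9.1104 = -0.7683
  r[V,V] = 1 (diagonal).

R is symmetric with unit diagonal. Assembling:

R = [[1, -0.7683],
 [-0.7683, 1]]


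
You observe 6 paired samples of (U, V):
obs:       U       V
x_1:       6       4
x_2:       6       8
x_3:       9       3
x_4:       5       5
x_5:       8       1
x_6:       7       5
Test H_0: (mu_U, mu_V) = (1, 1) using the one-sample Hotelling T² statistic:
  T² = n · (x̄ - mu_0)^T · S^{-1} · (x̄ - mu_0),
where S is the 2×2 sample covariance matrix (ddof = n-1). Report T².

Step 1 — sample mean vector:
  mean(U) = (6 + 6 + 9 + 5 + 8 + 7) / 6 = 41/6 = 6.8333
  mean(V) = (4 + 8 + 3 + 5 + 1 + 5) / 6 = 26/6 = 4.3333
  x̄ = (6.8333, 4.3333),  deviation x̄ - mu_0 = (6.8333, 4.3333) - (1, 1) = (5.8333, 3.3333).

Step 2 — sample covariance matrix, S[i,j] = (1/(n-1)) · Σ_k (x_{k,i} - mean_i) · (x_{k,j} - mean_j), divisor n-1 = 5:
  S[U,U] = ((-0.8333)·(-0.8333) + (-0.8333)·(-0.8333) + (2.1667)·(2.1667) + (-1.8333)·(-1.8333) + (1.1667)·(1.1667) + (0.1667)·(0.1667)) / 5 = 10.8333/5 = 2.1667
  S[U,V] = ((-0.8333)·(-0.3333) + (-0.8333)·(3.6667) + (2.1667)·(-1.3333) + (-1.8333)·(0.6667) + (1.1667)·(-3.3333) + (0.1667)·(0.6667)) / 5 = -10.6667/5 = -2.1333
  S[V,V] = ((-0.3333)·(-0.3333) + (3.6667)·(3.6667) + (-1.3333)·(-1.3333) + (0.6667)·(0.6667) + (-3.3333)·(-3.3333) + (0.6667)·(0.6667)) / 5 = 27.3333/5 = 5.4667
  S = [[2.1667, -2.1333],
 [-2.1333, 5.4667]].

Step 3 — invert S. det(S) = 2.1667·5.4667 - (-2.1333)² = 7.2933.
  S^{-1} = (1/det) · [[d, -b], [-b, a]] = [[0.7495, 0.2925],
 [0.2925, 0.2971]].

Step 4 — quadratic form (x̄ - mu_0)^T · S^{-1} · (x̄ - mu_0):
  S^{-1} · (x̄ - mu_0) = (5.3473, 2.6965),
  (x̄ - mu_0)^T · [...] = (5.8333)·(5.3473) + (3.3333)·(2.6965) = 40.1813.

Step 5 — scale by n: T² = 6 · 40.1813 = 241.0878.

T² ≈ 241.0878
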